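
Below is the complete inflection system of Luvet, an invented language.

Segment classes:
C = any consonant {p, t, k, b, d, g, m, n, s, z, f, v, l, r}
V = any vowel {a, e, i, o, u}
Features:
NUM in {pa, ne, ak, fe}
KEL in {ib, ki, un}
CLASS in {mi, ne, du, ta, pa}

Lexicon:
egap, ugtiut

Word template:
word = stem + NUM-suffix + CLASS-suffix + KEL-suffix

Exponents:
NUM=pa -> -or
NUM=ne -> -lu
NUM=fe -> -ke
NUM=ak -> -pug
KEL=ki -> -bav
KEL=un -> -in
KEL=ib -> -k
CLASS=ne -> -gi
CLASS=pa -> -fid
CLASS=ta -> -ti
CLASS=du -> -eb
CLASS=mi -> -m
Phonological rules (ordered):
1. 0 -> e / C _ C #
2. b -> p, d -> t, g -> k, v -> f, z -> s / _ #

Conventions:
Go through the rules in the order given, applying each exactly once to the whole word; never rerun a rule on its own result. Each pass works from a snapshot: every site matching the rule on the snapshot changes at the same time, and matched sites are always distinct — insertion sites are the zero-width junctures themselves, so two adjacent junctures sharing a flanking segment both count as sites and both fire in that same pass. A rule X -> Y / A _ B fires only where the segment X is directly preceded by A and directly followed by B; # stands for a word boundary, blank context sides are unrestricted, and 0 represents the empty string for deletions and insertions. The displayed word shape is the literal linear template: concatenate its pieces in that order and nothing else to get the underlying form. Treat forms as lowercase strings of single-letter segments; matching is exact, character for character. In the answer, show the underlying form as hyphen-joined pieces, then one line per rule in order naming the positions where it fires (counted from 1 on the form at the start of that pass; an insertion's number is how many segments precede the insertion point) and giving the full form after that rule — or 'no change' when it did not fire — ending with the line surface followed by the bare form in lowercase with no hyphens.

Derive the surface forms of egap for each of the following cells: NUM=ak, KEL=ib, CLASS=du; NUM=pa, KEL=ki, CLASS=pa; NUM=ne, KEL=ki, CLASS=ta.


cell NUM=ak, KEL=ib, CLASS=du:
underlying: egap-pug-eb-k
1. 0 -> e / C _ C #: inserts after position(s) 9: egappugebek
2. b -> p, d -> t, g -> k, v -> f, z -> s / _ #: no change
surface: egappugebek

cell NUM=pa, KEL=ki, CLASS=pa:
underlying: egap-or-fid-bav
1. 0 -> e / C _ C #: no change
2. b -> p, d -> t, g -> k, v -> f, z -> s / _ #: fires at position(s) 12: egaporfidbaf
surface: egaporfidbaf

cell NUM=ne, KEL=ki, CLASS=ta:
underlying: egap-lu-ti-bav
1. 0 -> e / C _ C #: no change
2. b -> p, d -> t, g -> k, v -> f, z -> s / _ #: fires at position(s) 11: egaplutibaf
surface: egaplutibaf


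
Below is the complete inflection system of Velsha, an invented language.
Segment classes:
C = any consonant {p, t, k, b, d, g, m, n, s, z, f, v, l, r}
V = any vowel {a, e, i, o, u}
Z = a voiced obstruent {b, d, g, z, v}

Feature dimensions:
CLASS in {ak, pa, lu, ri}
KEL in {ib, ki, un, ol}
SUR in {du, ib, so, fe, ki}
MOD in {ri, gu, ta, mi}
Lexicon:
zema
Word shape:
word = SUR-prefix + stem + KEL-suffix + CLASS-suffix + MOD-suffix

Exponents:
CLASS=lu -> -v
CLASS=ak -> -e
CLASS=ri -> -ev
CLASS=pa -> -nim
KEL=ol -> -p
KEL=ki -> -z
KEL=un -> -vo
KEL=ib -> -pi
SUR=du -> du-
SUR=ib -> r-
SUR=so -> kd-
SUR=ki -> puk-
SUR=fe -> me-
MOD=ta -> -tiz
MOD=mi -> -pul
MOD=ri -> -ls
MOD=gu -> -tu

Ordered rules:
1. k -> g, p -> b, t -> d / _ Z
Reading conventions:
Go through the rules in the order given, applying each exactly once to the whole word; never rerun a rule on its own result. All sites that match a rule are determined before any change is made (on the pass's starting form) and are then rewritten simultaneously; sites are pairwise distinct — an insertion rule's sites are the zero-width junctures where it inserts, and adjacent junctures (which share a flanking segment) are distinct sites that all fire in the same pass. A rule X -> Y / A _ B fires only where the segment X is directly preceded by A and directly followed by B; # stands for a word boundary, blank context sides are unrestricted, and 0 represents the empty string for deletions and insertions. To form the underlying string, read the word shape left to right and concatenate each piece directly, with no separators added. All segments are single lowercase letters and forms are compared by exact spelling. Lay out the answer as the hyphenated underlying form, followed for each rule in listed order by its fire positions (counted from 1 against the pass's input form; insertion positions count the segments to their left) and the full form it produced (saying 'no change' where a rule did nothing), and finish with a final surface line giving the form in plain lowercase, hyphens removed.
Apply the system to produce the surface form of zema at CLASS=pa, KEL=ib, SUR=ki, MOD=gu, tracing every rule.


underlying: puk-zema-pi-nim-tu
1. k -> g, p -> b, t -> d / _ Z: fires at position(s) 3: pugzemapinimtu
surface: pugzemapinimtu


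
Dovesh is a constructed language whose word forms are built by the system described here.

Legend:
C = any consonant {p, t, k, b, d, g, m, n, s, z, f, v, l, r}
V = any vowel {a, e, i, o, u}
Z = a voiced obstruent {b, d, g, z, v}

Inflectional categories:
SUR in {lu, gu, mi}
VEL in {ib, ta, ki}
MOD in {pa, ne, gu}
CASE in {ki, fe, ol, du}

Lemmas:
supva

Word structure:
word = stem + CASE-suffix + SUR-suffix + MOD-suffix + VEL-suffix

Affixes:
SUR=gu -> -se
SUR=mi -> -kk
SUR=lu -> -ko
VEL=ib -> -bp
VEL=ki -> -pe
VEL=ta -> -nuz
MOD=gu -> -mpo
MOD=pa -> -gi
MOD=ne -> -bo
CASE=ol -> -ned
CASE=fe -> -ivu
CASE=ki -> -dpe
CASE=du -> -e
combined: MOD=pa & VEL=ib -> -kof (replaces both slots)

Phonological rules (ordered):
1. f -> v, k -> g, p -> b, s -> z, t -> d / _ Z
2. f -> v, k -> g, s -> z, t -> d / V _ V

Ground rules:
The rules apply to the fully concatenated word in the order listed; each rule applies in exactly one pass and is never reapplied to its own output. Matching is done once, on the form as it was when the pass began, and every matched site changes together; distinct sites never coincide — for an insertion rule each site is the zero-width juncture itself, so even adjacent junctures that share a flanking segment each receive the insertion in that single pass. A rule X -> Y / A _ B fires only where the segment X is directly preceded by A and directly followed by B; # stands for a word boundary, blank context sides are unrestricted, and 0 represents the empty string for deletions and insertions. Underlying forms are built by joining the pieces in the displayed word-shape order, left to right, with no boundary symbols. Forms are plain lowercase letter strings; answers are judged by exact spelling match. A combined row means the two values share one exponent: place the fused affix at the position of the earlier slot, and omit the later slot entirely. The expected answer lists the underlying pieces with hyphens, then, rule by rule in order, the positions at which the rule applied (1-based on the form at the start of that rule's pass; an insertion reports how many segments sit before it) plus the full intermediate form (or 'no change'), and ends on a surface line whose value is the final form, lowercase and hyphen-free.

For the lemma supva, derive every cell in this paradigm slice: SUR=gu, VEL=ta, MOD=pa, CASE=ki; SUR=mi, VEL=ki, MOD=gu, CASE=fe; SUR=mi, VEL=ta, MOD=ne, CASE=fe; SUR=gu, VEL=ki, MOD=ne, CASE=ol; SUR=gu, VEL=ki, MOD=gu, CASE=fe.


cell SUR=gu, VEL=ta, MOD=pa, CASE=ki:
underlying: supva-dpe-se-gi-nuz
1. f -> v, k -> g, p -> b, s -> z, t -> d / _ Z: fires at position(s) 3: subvadpeseginuz
2. f -> v, k -> g, s -> z, t -> d / V _ V: fires at position(s) 9: subvadpezeginuz
surface: subvadpezeginuz

cell SUR=mi, VEL=ki, MOD=gu, CASE=fe:
underlying: supva-ivu-kk-mpo-pe
1. f -> v, k -> g, p -> b, s -> z, t -> d / _ Z: fires at position(s) 3: subvaivukkmpope
2. f -> v, k -> g, s -> z, t -> d / V _ V: no change
surface: subvaivukkmpope

cell SUR=mi, VEL=ta, MOD=ne, CASE=fe:
underlying: supva-ivu-kk-bo-nuz
1. f -> v, k -> g, p -> b, s -> z, t -> d / _ Z: fires at position(s) 3, 10: subvaivukgbonuz
2. f -> v, k -> g, s -> z, t -> d / V _ V: no change
surface: subvaivukgbonuz

cell SUR=gu, VEL=ki, MOD=ne, CASE=ol:
underlying: supva-ned-se-bo-pe
1. f -> v, k -> g, p -> b, s -> z, t -> d / _ Z: fires at position(s) 3: subvanedsebope
2. f -> v, k -> g, s -> z, t -> d / V _ V: no change
surface: subvanedsebope

cell SUR=gu, VEL=ki, MOD=gu, CASE=fe:
underlying: supva-ivu-se-mpo-pe
1. f -> v, k -> g, p -> b, s -> z, t -> d / _ Z: fires at position(s) 3: subvaivusempope
2. f -> v, k -> g, s -> z, t -> d / V _ V: fires at position(s) 9: subvaivuzempope
surface: subvaivuzempope


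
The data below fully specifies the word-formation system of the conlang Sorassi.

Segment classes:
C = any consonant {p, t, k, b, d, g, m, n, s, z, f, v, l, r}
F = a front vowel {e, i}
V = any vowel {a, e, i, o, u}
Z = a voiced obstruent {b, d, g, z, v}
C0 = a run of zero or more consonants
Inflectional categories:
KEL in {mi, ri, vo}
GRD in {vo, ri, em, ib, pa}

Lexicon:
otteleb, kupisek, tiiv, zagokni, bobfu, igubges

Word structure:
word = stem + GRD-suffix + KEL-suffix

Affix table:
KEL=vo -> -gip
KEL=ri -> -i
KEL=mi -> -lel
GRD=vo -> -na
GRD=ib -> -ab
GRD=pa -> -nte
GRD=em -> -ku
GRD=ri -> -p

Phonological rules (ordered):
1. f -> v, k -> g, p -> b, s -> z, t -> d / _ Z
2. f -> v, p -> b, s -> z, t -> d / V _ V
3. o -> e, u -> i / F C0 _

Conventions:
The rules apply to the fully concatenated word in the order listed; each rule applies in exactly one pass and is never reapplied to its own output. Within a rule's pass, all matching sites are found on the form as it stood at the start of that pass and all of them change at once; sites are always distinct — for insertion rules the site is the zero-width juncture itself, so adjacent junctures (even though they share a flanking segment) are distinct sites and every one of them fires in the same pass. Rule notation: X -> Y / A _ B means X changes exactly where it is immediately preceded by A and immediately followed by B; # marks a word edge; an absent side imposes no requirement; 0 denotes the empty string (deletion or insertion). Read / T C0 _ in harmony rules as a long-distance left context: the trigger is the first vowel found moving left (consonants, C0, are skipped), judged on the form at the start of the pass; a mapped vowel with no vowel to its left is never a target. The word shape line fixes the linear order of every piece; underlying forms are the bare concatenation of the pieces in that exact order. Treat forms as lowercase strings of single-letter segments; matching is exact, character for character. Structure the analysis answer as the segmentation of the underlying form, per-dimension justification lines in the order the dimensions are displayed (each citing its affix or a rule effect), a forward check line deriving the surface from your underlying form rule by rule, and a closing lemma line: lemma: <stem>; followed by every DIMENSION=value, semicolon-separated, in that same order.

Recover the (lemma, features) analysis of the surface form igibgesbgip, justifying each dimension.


underlying: igubges-p-gip
KEL=vo - signalled by the affix -gip
GRD=ri - signalled by the affix -p
check: igubgespgip -> igubgesbgip -> igubgesbgip -> igibgesbgip
lemma: igubges; KEL=vo; GRD=ri


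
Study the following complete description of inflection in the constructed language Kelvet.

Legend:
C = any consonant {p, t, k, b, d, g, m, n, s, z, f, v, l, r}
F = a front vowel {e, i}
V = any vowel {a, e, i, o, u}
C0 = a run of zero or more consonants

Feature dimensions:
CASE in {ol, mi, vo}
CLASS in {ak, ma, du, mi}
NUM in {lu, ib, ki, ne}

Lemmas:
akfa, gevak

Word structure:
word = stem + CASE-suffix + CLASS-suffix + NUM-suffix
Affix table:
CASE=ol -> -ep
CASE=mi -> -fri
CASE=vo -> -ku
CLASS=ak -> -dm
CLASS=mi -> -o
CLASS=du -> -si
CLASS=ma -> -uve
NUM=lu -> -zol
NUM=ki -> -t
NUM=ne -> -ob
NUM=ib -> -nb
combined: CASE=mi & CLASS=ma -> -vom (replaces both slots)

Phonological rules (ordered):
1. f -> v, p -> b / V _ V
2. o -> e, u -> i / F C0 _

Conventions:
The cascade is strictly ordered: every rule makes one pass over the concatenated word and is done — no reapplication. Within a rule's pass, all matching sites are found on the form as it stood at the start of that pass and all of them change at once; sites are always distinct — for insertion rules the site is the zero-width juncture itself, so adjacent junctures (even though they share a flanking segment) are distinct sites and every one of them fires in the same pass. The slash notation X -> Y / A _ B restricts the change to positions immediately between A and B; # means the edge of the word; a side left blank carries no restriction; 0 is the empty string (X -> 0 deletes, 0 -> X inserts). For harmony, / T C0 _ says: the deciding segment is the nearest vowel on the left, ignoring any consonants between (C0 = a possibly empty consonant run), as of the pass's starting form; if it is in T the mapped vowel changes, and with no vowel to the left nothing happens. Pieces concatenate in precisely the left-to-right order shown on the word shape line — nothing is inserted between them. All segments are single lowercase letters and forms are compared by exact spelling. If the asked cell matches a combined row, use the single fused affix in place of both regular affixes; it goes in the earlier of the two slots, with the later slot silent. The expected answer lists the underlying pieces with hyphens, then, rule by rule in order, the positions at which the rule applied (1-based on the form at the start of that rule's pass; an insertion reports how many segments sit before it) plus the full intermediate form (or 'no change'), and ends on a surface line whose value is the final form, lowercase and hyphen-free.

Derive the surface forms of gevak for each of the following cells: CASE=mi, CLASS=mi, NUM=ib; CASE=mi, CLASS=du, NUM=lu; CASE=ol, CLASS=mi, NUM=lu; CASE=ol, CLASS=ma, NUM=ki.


cell CASE=mi, CLASS=mi, NUM=ib:
underlying: gevak-fri-o-nb
1. f -> v, p -> b / V _ V: no change
2. o -> e, u -> i / F C0 _: fires at position(s) 9: gevakfrienb
surface: gevakfrienb

cell CASE=mi, CLASS=du, NUM=lu:
underlying: gevak-fri-si-zol
1. f -> v, p -> b / V _ V: no change
2. o -> e, u -> i / F C0 _: fires at position(s) 12: gevakfrisizel
surface: gevakfrisizel

cell CASE=ol, CLASS=mi, NUM=lu:
underlying: gevak-ep-o-zol
1. f -> v, p -> b / V _ V: fires at position(s) 7: gevakebozol
2. o -> e, u -> i / F C0 _: fires at position(s) 8: gevakebezol
surface: gevakebezol

cell CASE=ol, CLASS=ma, NUM=ki:
underlying: gevak-ep-uve-t
1. f -> v, p -> b / V _ V: fires at position(s) 7: gevakebuvet
2. o -> e, u -> i / F C0 _: fires at position(s) 8: gevakebivet
surface: gevakebivet


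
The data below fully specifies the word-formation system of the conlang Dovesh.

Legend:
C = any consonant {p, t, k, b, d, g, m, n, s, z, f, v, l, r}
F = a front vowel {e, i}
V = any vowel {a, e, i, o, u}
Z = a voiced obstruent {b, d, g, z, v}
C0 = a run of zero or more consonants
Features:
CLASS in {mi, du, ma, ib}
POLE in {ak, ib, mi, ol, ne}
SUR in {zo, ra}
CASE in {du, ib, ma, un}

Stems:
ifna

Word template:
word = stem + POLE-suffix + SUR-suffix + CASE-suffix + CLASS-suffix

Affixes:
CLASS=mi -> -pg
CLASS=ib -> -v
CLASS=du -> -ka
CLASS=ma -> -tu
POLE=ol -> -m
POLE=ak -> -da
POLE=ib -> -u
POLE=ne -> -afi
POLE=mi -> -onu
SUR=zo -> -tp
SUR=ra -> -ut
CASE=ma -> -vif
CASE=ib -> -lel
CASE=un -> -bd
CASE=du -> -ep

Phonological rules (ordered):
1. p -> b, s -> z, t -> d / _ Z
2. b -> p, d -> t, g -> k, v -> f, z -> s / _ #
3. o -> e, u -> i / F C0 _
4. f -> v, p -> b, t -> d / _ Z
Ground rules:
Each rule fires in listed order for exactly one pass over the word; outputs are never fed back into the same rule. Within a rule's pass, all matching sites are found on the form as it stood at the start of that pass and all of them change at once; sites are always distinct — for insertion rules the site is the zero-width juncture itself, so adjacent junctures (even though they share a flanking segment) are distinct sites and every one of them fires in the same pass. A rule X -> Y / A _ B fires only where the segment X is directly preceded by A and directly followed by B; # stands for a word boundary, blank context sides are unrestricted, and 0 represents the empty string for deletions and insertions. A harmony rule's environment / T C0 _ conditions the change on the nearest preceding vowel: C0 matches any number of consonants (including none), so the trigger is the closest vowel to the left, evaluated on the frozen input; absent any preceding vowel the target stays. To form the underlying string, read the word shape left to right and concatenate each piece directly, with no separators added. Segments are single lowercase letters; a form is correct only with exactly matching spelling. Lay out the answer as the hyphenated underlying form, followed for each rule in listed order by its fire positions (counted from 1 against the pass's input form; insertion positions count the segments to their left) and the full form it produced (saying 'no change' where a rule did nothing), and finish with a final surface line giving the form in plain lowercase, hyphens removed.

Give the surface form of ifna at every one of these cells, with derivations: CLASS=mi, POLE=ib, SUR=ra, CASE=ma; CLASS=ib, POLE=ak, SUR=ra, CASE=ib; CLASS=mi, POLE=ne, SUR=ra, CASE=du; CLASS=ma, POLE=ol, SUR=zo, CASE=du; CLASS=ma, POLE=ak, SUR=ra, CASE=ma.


cell CLASS=mi, POLE=ib, SUR=ra, CASE=ma:
underlying: ifna-u-ut-vif-pg
1. p -> b, s -> z, t -> d / _ Z: fires at position(s) 7, 11: ifnauudvifbg
2. b -> p, d -> t, g -> k, v -> f, z -> s / _ #: fires at position(s) 12: ifnauudvifbk
3. o -> e, u -> i / F C0 _: no change
4. f -> v, p -> b, t -> d / _ Z: fires at position(s) 10: ifnauudvivbk
surface: ifnauudvivbk

cell CLASS=ib, POLE=ak, SUR=ra, CASE=ib:
underlying: ifna-da-ut-lel-v
1. p -> b, s -> z, t -> d / _ Z: no change
2. b -> p, d -> t, g -> k, v -> f, z -> s / _ #: fires at position(s) 12: ifnadautlelf
3. o -> e, u -> i / F C0 _: no change
4. f -> v, p -> b, t -> d / _ Z: no change
surface: ifnadautlelf

cell CLASS=mi, POLE=ne, SUR=ra, CASE=du:
underlying: ifna-afi-ut-ep-pg
1. p -> b, s -> z, t -> d / _ Z: fires at position(s) 12: ifnaafiutepbg
2. b -> p, d -> t, g -> k, v -> f, z -> s / _ #: fires at position(s) 13: ifnaafiutepbk
3. o -> e, u -> i / F C0 _: fires at position(s) 8: ifnaafiitepbk
4. f -> v, p -> b, t -> d / _ Z: fires at position(s) 11: ifnaafiitebbk
surface: ifnaafiitebbk

cell CLASS=ma, POLE=ol, SUR=zo, CASE=du:
underlying: ifna-m-tp-ep-tu
1. p -> b, s -> z, t -> d / _ Z: no change
2. b -> p, d -> t, g -> k, v -> f, z -> s / _ #: no change
3. o -> e, u -> i / F C0 _: fires at position(s) 11: ifnamtpepti
4. f -> v, p -> b, t -> d / _ Z: no change
surface: ifnamtpepti

cell CLASS=ma, POLE=ak, SUR=ra, CASE=ma:
underlying: ifna-da-ut-vif-tu
1. p -> b, s -> z, t -> d / _ Z: fires at position(s) 8: ifnadaudviftu
2. b -> p, d -> t, g -> k, v -> f, z -> s / _ #: no change
3. o -> e, u -> i / F C0 _: fires at position(s) 13: ifnadaudvifti
4. f -> v, p -> b, t -> d / _ Z: no change
surface: ifnadaudvifti


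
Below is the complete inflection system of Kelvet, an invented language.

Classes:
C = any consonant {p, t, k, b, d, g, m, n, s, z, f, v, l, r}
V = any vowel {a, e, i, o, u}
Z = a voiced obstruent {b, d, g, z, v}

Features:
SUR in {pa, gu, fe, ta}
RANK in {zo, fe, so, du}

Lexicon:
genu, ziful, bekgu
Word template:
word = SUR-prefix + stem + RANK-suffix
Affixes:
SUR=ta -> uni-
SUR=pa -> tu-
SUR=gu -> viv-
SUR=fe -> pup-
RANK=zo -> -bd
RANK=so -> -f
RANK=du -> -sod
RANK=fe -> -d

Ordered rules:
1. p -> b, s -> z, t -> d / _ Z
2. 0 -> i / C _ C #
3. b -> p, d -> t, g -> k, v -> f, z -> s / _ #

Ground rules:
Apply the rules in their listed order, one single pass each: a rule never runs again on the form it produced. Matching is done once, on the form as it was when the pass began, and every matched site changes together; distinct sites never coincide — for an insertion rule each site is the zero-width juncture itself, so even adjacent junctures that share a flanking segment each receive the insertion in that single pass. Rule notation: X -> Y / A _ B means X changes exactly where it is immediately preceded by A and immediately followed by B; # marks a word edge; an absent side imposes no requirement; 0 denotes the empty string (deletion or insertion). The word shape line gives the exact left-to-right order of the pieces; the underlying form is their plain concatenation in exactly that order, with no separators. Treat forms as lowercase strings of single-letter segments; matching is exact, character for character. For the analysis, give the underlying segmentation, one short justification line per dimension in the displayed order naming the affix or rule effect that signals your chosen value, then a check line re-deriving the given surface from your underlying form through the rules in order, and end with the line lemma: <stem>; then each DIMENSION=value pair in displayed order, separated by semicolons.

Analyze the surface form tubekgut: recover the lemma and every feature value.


underlying: tu-bekgu-d
SUR=pa - signalled by the affix tu-
RANK=fe - signalled by the affix -d
check: tubekgud -> tubekgud -> tubekgud -> tubekgut
lemma: bekgu; SUR=pa; RANK=fe


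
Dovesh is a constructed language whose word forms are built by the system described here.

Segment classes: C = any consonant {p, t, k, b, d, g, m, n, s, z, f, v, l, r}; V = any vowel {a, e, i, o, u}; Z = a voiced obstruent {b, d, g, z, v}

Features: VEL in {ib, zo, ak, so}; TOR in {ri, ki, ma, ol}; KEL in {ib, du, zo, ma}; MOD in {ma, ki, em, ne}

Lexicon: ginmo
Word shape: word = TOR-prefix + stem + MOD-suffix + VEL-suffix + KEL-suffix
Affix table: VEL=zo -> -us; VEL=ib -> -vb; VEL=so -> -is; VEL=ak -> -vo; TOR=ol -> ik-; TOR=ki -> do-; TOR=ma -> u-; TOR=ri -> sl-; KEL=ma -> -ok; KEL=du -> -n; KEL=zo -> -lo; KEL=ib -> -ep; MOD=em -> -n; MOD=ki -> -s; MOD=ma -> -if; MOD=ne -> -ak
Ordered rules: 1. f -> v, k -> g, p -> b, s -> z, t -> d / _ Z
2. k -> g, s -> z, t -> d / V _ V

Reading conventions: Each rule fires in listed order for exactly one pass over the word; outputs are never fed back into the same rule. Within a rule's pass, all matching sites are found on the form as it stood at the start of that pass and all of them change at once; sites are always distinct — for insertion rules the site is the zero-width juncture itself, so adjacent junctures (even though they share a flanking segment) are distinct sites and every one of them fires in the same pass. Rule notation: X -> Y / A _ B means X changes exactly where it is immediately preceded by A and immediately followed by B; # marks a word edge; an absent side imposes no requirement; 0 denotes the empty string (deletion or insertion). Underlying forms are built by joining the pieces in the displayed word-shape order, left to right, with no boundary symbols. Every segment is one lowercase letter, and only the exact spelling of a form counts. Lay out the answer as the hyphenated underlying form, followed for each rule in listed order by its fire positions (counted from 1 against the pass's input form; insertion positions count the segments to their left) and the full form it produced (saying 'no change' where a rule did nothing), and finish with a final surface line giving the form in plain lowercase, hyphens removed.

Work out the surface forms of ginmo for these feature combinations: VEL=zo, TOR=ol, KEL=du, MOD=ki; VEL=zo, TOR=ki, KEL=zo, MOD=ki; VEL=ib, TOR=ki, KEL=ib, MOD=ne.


cell VEL=zo, TOR=ol, KEL=du, MOD=ki:
underlying: ik-ginmo-s-us-n
1. f -> v, k -> g, p -> b, s -> z, t -> d / _ Z: fires at position(s) 2: igginmosusn
2. k -> g, s -> z, t -> d / V _ V: fires at position(s) 8: igginmozusn
surface: igginmozusn

cell VEL=zo, TOR=ki, KEL=zo, MOD=ki:
underlying: do-ginmo-s-us-lo
1. f -> v, k -> g, p -> b, s -> z, t -> d / _ Z: no change
2. k -> g, s -> z, t -> d / V _ V: fires at position(s) 8: doginmozuslo
surface: doginmozuslo

cell VEL=ib, TOR=ki, KEL=ib, MOD=ne:
underlying: do-ginmo-ak-vb-ep
1. f -> v, k -> g, p -> b, s -> z, t -> d / _ Z: fires at position(s) 9: doginmoagvbep
2. k -> g, s -> z, t -> d / V _ V: no change
surface: doginmoagvbep


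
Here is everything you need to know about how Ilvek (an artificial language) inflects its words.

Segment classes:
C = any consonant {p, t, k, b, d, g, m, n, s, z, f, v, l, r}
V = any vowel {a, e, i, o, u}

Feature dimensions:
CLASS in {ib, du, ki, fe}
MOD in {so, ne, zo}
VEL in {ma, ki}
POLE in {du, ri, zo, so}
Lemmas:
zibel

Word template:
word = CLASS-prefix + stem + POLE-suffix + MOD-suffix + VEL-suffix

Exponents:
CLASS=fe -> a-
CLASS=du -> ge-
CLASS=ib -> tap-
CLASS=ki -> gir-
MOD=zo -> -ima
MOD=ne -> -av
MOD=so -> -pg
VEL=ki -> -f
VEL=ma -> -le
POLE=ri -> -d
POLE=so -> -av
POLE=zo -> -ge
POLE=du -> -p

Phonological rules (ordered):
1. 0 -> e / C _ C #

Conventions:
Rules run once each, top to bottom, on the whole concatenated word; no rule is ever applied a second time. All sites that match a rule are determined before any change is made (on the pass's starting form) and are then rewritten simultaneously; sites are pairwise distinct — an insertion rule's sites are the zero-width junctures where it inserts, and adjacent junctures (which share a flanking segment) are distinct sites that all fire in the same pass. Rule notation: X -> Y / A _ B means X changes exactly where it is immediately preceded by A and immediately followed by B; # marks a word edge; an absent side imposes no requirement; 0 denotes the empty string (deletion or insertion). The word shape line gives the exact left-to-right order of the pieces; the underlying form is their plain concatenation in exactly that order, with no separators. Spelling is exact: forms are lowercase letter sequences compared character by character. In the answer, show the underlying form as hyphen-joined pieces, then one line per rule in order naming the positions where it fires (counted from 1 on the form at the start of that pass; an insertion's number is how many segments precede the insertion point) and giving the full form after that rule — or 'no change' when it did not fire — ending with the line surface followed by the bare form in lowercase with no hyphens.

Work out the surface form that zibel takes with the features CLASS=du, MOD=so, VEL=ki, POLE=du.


underlying: ge-zibel-p-pg-f
1. 0 -> e / C _ C #: inserts after position(s) 10: gezibelppgef
surface: gezibelppgef


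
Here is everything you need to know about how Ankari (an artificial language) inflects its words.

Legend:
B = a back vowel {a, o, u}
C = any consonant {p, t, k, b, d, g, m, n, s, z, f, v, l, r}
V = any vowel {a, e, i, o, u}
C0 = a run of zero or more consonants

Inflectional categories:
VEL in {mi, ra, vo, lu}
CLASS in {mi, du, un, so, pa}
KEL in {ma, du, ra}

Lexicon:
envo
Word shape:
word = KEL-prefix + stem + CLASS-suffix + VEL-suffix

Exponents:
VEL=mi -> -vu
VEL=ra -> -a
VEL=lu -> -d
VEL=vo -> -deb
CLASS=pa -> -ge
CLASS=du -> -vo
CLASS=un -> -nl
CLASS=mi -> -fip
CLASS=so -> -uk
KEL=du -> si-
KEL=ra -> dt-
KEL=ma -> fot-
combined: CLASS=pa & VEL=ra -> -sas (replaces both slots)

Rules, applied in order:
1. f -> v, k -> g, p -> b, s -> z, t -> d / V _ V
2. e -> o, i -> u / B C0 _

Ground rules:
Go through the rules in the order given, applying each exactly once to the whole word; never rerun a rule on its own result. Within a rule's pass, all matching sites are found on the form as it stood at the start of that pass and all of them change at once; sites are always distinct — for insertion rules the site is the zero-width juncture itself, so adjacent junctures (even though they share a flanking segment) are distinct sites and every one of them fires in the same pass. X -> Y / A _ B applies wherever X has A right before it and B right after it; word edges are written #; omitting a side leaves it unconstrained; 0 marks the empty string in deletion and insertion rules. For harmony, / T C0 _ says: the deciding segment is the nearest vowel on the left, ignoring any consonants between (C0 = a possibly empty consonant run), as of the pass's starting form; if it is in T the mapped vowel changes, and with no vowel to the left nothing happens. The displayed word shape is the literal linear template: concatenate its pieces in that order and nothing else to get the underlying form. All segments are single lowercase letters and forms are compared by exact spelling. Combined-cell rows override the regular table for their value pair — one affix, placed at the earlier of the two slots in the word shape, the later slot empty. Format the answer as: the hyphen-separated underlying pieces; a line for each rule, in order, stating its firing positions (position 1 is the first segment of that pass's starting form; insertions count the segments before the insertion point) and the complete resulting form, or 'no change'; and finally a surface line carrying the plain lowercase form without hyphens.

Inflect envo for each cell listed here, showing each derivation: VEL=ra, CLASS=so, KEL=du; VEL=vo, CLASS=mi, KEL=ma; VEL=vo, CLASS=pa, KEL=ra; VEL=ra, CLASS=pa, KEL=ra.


cell VEL=ra, CLASS=so, KEL=du:
underlying: si-envo-uk-a
1. f -> v, k -> g, p -> b, s -> z, t -> d / V _ V: fires at position(s) 8: sienvouga
2. e -> o, i -> u / B C0 _: no change
surface: sienvouga

cell VEL=vo, CLASS=mi, KEL=ma:
underlying: fot-envo-fip-deb
1. f -> v, k -> g, p -> b, s -> z, t -> d / V _ V: fires at position(s) 3, 8: fodenvovipdeb
2. e -> o, i -> u / B C0 _: fires at position(s) 4, 9: fodonvovupdeb
surface: fodonvovupdeb

cell VEL=vo, CLASS=pa, KEL=ra:
underlying: dt-envo-ge-deb
1. f -> v, k -> g, p -> b, s -> z, t -> d / V _ V: no change
2. e -> o, i -> u / B C0 _: fires at position(s) 8: dtenvogodeb
surface: dtenvogodeb

cell VEL=ra, CLASS=pa, KEL=ra:
underlying: dt-envo-sas
1. f -> v, k -> g, p -> b, s -> z, t -> d / V _ V: fires at position(s) 7: dtenvozas
2. e -> o, i -> u / B C0 _: no change
surface: dtenvozas


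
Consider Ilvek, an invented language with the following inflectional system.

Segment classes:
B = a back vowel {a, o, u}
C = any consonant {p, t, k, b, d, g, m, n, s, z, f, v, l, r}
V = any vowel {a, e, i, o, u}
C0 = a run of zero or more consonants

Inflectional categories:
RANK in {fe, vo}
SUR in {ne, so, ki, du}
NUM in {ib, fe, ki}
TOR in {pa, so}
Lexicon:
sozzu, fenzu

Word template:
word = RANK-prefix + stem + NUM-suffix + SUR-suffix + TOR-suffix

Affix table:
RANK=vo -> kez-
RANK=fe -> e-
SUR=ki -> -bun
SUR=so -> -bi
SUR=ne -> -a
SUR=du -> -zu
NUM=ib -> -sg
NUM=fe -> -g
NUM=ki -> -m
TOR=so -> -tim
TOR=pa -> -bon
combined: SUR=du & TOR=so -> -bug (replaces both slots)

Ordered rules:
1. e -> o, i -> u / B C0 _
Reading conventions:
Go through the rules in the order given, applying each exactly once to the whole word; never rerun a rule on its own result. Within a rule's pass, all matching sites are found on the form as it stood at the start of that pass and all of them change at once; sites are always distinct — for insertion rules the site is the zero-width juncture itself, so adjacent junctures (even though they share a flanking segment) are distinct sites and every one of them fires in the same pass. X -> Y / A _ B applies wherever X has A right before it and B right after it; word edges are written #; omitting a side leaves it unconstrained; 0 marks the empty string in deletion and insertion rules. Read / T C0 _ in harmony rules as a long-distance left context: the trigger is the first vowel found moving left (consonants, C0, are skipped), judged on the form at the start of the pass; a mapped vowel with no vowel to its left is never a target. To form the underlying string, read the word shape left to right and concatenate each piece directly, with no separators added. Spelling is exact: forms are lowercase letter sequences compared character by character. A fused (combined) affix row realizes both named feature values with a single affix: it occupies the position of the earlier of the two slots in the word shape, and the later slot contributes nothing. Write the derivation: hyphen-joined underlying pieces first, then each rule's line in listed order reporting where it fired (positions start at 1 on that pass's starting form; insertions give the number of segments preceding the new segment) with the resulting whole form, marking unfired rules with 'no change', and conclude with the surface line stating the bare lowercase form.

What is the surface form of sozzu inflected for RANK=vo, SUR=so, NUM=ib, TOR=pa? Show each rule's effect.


underlying: kez-sozzu-sg-bi-bon
1. e -> o, i -> u / B C0 _: fires at position(s) 12: kezsozzusgbubon
surface: kezsozzusgbubon


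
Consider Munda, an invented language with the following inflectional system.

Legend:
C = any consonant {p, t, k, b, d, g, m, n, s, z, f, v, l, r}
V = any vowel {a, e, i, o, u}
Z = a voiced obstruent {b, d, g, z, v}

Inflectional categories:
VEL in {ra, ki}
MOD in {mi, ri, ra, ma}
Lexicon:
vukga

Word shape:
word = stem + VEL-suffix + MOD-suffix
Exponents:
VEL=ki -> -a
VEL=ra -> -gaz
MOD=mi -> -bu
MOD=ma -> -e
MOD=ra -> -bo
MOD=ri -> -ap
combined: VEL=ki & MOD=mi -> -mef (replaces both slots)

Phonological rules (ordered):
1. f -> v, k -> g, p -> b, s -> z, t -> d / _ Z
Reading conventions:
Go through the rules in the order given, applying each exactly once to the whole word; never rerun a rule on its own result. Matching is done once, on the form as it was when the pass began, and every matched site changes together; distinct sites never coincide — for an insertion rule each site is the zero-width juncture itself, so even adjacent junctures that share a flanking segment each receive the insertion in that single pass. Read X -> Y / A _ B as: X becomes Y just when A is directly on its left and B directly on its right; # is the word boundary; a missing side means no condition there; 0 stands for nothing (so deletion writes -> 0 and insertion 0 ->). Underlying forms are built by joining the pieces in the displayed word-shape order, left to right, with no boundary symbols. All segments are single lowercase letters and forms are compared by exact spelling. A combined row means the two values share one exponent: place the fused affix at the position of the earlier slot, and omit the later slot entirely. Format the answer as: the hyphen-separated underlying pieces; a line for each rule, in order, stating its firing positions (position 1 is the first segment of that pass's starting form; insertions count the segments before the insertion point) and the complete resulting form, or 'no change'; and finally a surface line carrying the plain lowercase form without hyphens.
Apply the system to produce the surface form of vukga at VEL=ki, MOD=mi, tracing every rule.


underlying: vukga-mef
1. f -> v, k -> g, p -> b, s -> z, t -> d / _ Z: fires at position(s) 3: vuggamef
surface: vuggamef


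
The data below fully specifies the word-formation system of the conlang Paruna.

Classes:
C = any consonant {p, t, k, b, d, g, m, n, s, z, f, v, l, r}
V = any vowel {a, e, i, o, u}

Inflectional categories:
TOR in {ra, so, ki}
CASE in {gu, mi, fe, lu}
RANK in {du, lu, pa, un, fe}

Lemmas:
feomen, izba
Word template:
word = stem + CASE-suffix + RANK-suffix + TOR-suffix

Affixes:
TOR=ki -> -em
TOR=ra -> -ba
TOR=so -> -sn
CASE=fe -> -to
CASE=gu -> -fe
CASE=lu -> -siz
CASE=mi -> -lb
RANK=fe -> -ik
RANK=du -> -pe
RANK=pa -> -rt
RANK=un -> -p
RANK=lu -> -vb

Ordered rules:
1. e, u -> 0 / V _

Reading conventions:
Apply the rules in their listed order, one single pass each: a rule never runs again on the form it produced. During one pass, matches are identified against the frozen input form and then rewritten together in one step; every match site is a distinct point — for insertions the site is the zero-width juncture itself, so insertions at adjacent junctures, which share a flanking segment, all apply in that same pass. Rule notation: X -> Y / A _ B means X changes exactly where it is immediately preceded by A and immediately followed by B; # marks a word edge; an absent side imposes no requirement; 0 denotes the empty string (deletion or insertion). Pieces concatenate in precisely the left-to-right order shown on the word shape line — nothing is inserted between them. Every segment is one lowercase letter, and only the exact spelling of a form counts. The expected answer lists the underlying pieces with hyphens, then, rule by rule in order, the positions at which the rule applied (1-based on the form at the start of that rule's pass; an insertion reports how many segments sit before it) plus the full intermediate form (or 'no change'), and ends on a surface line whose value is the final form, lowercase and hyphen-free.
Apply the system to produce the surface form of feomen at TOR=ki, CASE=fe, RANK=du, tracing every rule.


underlying: feomen-to-pe-em
1. e, u -> 0 / V _: fires at position(s) 11: feomentopem
surface: feomentopem


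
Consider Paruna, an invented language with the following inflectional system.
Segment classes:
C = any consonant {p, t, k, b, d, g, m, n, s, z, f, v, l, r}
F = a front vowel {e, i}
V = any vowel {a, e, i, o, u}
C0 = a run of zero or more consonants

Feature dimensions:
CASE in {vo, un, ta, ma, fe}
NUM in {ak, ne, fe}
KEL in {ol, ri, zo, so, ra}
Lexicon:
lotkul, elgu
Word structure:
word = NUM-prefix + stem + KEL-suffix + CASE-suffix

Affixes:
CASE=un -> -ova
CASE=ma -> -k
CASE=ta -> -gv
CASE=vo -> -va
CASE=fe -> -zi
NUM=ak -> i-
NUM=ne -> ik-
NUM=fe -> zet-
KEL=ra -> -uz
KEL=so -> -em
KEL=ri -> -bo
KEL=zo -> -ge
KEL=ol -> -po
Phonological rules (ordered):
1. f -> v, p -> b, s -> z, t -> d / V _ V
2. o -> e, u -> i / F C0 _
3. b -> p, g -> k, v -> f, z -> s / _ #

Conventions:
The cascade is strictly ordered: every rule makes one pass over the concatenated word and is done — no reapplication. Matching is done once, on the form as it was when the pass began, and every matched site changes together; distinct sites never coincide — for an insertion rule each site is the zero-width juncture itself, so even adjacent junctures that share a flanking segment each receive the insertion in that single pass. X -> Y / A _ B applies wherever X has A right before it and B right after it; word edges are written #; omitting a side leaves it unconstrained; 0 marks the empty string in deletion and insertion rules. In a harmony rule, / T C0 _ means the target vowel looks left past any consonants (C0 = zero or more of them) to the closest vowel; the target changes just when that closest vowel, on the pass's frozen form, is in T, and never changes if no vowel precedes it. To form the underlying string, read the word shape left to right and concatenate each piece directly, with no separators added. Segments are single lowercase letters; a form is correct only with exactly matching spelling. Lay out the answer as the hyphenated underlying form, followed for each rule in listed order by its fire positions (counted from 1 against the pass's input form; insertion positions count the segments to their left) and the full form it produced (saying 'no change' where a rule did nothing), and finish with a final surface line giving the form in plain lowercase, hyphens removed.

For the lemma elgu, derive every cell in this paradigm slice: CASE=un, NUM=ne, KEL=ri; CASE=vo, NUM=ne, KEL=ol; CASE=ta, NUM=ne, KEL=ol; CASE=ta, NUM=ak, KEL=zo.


cell CASE=un, NUM=ne, KEL=ri:
underlying: ik-elgu-bo-ova
1. f -> v, p -> b, s -> z, t -> d / V _ V: no change
2. o -> e, u -> i / F C0 _: fires at position(s) 6: ikelgiboova
3. b -> p, g -> k, v -> f, z -> s / _ #: no change
surface: ikelgiboova

cell CASE=vo, NUM=ne, KEL=ol:
underlying: ik-elgu-po-va
1. f -> v, p -> b, s -> z, t -> d / V _ V: fires at position(s) 7: ikelgubova
2. o -> e, u -> i / F C0 _: fires at position(s) 6: ikelgibova
3. b -> p, g -> k, v -> f, z -> s / _ #: no change
surface: ikelgibova

cell CASE=ta, NUM=ne, KEL=ol:
underlying: ik-elgu-po-gv
1. f -> v, p -> b, s -> z, t -> d / V _ V: fires at position(s) 7: ikelgubogv
2. o -> e, u -> i / F C0 _: fires at position(s) 6: ikelgibogv
3. b -> p, g -> k, v -> f, z -> s / _ #: fires at position(s) 10: ikelgibogf
surface: ikelgibogf

cell CASE=ta, NUM=ak, KEL=zo:
underlying: i-elgu-ge-gv
1. f -> v, p -> b, s -> z, t -> d / V _ V: no change
2. o -> e, u -> i / F C0 _: fires at position(s) 5: ielgigegv
3. b -> p, g -> k, v -> f, z -> s / _ #: fires at position(s) 9: ielgigegf
surface: ielgigegf
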